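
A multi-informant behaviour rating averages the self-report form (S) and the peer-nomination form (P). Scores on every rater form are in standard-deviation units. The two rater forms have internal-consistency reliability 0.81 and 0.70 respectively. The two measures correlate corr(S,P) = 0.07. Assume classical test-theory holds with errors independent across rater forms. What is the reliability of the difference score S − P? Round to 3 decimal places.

Var(S−P) = 1 + 1 − 2·0.07 = 2 − 0.14 = 1.86.
With uncorrelated errors the cross-covariances are all true-score covariance, so they carry over unchanged; only the diagonal terms shrink to ρᵢσᵢ².
True-score variance = [0.81 + 0.70] − 0.14 = 1.51 − 0.14 = 1.37.
Reliability = 1.37 / 1.86 = 0.737.

0.737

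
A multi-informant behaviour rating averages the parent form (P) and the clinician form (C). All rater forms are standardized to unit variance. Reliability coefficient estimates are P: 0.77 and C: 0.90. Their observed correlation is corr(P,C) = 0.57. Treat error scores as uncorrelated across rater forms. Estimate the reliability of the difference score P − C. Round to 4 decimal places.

0.6163

Var(P−C) = 1 + 1 − 2·0.57 = 2 − 1.14 = 0.86.
Under uncorrelated errors the observed covariances equal the true-score covariances, so only the own-variance terms attenuate.
True-score variance = [0.77 + 0.90] − 1.14 = 1.67 − 1.14 = 0.53.
Reliability = 0.53 / 0.86 = 0.6163.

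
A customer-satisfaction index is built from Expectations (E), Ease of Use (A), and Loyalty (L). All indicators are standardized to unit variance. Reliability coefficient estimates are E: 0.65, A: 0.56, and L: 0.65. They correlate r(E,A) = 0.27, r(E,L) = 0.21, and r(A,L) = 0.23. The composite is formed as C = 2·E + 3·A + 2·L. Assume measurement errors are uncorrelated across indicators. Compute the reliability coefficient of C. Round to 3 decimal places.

0.726

Var(C) = 2² + 3² + 2² + 2·[6·0.27 + 4·0.21 + 6·0.23] = 17 + 7.68 = 24.68.
With uncorrelated errors the cross-covariances are all true-score covariance, so they carry over unchanged; only the diagonal terms shrink to ρᵢσᵢ².
True-score variance = [2²·0.65 + 3²·0.56 + 2²·0.65] + 7.68 = 10.24 + 7.68 = 17.92.
Reliability = 17.92 / 24.68 = 0.726.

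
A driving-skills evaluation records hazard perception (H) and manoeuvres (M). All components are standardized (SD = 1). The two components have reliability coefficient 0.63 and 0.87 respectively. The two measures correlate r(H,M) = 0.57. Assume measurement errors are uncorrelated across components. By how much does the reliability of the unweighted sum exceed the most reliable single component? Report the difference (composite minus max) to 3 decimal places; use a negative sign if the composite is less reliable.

-0.029

Var(sum) = 2 + 1.14 = 3.14; true-score variance = 1.5 + 1.14 = 2.64; composite reliability = 0.8408.
Max component reliability = 0.8700.
Difference = 0.8408 − 0.8700 = -0.029.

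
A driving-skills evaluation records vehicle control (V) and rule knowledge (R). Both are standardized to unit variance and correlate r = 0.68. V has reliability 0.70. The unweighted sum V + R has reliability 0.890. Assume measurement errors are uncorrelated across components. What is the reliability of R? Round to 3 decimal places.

0.930

Var(V+R) = 2 + 2·0.68 = 3.360.
True-score variance = ρ_V + ρ_R + 2·0.68, so 0.890 = (0.70 + ρ_R + 1.36) / 3.360.
ρ_R = 0.890·3.360 − 0.70 − 1.36 = 0.930.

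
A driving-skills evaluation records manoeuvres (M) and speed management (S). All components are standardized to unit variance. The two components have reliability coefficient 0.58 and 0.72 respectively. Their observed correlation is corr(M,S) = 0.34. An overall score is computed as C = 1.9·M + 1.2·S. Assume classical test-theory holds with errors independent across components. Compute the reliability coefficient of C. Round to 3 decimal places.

0.709

Var(C) = 1.9² + 1.2² + 2·[2.28·0.34] = 5.05 + 1.5504 = 6.6004.
Because errors are independent across components, Cov(Tᵢ,Tⱼ) = Cov(Xᵢ,Xⱼ); the off-diagonal part of the true-score variance is the same as above.
True-score variance = [1.9²·0.58 + 1.2²·0.72] + 1.5504 = 3.1306 + 1.5504 = 4.681.
Reliability = 4.681 / 6.6004 = 0.709.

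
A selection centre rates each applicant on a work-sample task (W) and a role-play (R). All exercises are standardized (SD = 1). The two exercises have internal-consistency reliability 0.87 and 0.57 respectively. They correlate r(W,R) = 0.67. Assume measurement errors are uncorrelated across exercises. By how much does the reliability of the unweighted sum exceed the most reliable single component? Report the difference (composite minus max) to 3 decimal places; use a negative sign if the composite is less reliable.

Var(sum) = 2 + 1.34 = 3.34; true-score variance = 1.44 + 1.34 = 2.78; composite reliability = 0.8323.
Max component reliability = 0.8700.
Difference = 0.8323 − 0.8700 = -0.038.

-0.038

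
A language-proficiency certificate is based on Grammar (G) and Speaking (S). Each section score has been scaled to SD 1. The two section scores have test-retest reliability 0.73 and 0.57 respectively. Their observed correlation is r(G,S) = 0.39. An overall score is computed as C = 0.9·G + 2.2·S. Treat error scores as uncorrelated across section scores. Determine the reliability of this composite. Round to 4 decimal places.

0.6803

Var(C) = 0.9² + 2.2² + 2·[1.98·0.39] = 5.65 + 1.5444 = 7.1944.
Under uncorrelated errors the observed covariances equal the true-score covariances, so only the own-variance terms attenuate.
True-score variance = [0.9²·0.73 + 2.2²·0.57] + 1.5444 = 3.3501 + 1.5444 = 4.8945.
Reliability = 4.8945 / 7.1944 = 0.6803.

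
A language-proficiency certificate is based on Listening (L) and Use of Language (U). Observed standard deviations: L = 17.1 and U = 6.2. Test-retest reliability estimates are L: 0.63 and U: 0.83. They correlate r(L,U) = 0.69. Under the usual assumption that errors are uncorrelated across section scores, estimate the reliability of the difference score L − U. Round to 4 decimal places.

Var(L−U) = 17.1² + 6.2² − 2·17.1·6.2·0.69 = 330.85 − 146.308 = 184.542.
Because errors are independent across components, Cov(Tᵢ,Tⱼ) = Cov(Xᵢ,Xⱼ); the off-diagonal part of the true-score variance is the same as above.
True-score variance = [17.1²·0.63 + 6.2²·0.83] − 146.308 = 216.124 − 146.308 = 69.8159.
Reliability = 69.8159 / 184.542 = 0.3783.

0.3783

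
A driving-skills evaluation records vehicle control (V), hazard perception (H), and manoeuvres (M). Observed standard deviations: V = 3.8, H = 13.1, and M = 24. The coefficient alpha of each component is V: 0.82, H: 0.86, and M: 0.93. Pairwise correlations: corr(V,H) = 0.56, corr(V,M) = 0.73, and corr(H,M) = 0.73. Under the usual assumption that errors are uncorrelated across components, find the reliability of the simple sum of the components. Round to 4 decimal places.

0.9525

Var(V+H+M) = 3.8² + 13.1² + 24² + 2·[3.8·13.1·0.56 + 3.8·24·0.73 + 13.1·24·0.73] = 762.05 + 647.93 = 1409.98.
Under uncorrelated errors the observed covariances equal the true-score covariances, so only the own-variance terms attenuate.
True-score variance = [3.8²·0.82 + 13.1²·0.86 + 24²·0.93] + 647.93 = 695.105 + 647.93 = 1343.03.
Reliability = 1343.03 / 1409.98 = 0.9525.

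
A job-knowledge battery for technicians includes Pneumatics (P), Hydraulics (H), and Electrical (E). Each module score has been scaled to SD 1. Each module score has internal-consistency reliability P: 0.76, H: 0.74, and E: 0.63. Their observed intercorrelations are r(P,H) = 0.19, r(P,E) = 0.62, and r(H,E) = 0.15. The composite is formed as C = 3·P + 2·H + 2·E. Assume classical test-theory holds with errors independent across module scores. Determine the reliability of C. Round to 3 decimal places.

0.832

Var(C) = 3² + 2² + 2² + 2·[6·0.19 + 6·0.62 + 4·0.15] = 17 + 10.92 = 27.92.
Because errors are independent across components, Cov(Tᵢ,Tⱼ) = Cov(Xᵢ,Xⱼ); the off-diagonal part of the true-score variance is the same as above.
True-score variance = [3²·0.76 + 2²·0.74 + 2²·0.63] + 10.92 = 12.32 + 10.92 = 23.24.
Reliability = 23.24 / 27.92 = 0.832.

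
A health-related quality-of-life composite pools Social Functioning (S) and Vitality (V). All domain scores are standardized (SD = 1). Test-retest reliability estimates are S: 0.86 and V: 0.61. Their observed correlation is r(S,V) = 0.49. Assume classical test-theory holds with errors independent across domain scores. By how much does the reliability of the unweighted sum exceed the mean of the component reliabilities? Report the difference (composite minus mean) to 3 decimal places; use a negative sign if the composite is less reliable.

Var(sum) = 2 + 0.98 = 2.98; true-score variance = 1.47 + 0.98 = 2.45; composite reliability = 0.8221.
Mean component reliability = 0.7350.
Difference = 0.8221 − 0.7350 = 0.087.

0.087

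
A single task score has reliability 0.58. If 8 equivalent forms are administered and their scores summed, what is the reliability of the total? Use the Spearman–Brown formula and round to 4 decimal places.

0.9170

ρ_k = kρ / (1 + (k−1)ρ) = 8·0.58 / (1 + 7·0.58) = 4.640 / 5.060 = 0.9170.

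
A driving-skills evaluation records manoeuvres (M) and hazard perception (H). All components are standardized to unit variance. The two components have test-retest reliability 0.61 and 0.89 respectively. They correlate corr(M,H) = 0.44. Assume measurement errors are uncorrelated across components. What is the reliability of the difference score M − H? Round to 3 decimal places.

0.554

Var(M−H) = 1 + 1 − 2·0.44 = 2 − 0.88 = 1.12.
With uncorrelated errors the cross-covariances are all true-score covariance, so they carry over unchanged; only the diagonal terms shrink to ρᵢσᵢ².
True-score variance = [0.61 + 0.89] − 0.88 = 1.5 − 0.88 = 0.62.
Reliability = 0.62 / 1.12 = 0.554.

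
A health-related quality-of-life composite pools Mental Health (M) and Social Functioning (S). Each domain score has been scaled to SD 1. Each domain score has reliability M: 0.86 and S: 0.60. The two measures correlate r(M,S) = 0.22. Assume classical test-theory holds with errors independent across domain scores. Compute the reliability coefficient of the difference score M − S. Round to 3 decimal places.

Var(M−S) = 1 + 1 − 2·0.22 = 2 − 0.44 = 1.56.
With uncorrelated errors the cross-covariances are all true-score covariance, so they carry over unchanged; only the diagonal terms shrink to ρᵢσᵢ².
True-score variance = [0.86 + 0.60] − 0.44 = 1.46 − 0.44 = 1.02.
Reliability = 1.02 / 1.56 = 0.654.

0.654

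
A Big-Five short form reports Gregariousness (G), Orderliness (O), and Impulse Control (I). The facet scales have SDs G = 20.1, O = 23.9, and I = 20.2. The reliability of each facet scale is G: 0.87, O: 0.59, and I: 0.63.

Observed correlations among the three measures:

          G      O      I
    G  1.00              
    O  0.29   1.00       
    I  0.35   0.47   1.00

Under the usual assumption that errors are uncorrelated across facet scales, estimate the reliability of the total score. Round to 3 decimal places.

0.818

Var(G+O+I) = 20.1² + 23.9² + 20.2² + 2·[20.1·23.9·0.29 + 20.1·20.2·0.35 + 23.9·20.2·0.47] = 1383.26 + 1016.65 = 2399.91.
With uncorrelated errors the cross-covariances are all true-score covariance, so they carry over unchanged; only the diagonal terms shrink to ρᵢσᵢ².
True-score variance = [20.1²·0.87 + 23.9²·0.59 + 20.2²·0.63] + 1016.65 = 945.568 + 1016.65 = 1962.22.
Reliability = 1962.22 / 2399.91 = 0.818.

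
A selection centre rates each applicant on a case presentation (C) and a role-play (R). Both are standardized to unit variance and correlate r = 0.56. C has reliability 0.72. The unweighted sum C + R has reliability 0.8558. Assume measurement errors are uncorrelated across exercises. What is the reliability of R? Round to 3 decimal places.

0.830

Var(C+R) = 2 + 2·0.56 = 3.120.
True-score variance = ρ_C + ρ_R + 2·0.56, so 0.8558 = (0.72 + ρ_R + 1.12) / 3.120.
ρ_R = 0.8558·3.120 − 0.72 − 1.12 = 0.830.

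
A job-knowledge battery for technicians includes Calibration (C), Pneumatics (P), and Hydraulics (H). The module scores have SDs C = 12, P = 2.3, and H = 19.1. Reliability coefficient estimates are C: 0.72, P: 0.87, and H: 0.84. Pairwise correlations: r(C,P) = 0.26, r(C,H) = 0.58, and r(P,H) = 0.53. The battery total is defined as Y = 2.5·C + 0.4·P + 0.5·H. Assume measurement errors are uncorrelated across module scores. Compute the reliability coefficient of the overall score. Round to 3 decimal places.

Var(Y) = 2.5²·12² + 0.4²·2.3² + 0.5²·19.1² + 2·[12·2.3·0.26 + 1.25·12·19.1·0.58 + 0.2·2.3·19.1·0.53] = 992.049 + 356.005 = 1348.05.
Because errors are independent across components, Cov(Tᵢ,Tⱼ) = Cov(Xᵢ,Xⱼ); the off-diagonal part of the true-score variance is the same as above.
True-score variance = [2.5²·12²·0.72 + 0.4²·2.3²·0.87 + 0.5²·19.1²·0.84] + 356.005 = 725.346 + 356.005 = 1081.35.
Reliability = 1081.35 / 1348.05 = 0.802.

0.802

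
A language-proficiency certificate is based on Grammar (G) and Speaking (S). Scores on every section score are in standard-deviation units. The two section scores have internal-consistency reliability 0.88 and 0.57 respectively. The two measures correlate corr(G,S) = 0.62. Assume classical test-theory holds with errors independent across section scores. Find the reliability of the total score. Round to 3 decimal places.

0.830

Var(G+S) = 2 + 2·[0.62] = 2 + 1.24 = 3.24.
Because errors are independent across components, Cov(Tᵢ,Tⱼ) = Cov(Xᵢ,Xⱼ); the off-diagonal part of the true-score variance is the same as above.
True-score variance = [0.88 + 0.57] + 1.24 = 1.45 + 1.24 = 2.69.
Reliability = 2.69 / 3.24 = 0.830.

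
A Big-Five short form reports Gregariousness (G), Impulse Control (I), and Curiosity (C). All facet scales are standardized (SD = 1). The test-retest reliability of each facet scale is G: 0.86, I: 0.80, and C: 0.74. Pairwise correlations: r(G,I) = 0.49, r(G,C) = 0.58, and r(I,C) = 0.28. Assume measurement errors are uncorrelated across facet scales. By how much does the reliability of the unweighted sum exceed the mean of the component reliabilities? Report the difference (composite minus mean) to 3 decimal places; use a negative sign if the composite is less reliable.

Var(sum) = 3 + 2.7 = 5.7; true-score variance = 2.4 + 2.7 = 5.1; composite reliability = 0.8947.
Mean component reliability = 0.8000.
Difference = 0.8947 − 0.8000 = 0.095.

0.095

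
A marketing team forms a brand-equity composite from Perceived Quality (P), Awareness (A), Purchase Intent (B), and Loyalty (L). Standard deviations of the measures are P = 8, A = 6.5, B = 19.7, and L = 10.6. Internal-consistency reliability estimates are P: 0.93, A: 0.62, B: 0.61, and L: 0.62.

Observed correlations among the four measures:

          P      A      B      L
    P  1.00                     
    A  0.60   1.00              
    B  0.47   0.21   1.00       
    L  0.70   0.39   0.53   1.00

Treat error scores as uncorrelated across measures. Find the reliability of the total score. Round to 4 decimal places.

0.8303

Var(P+A+B+L) = 8² + 6.5² + 19.7² + 10.6² + 2·[8·6.5·0.60 + 8·19.7·0.47 + 8·10.6·0.70 + 6.5·19.7·0.21 + 6.5·10.6·0.39 + 19.7·10.6·0.53] = 606.7 + 658.136 = 1264.84.
With uncorrelated errors the cross-covariances are all true-score covariance, so they carry over unchanged; only the diagonal terms shrink to ρᵢσᵢ².
True-score variance = [8²·0.93 + 6.5²·0.62 + 19.7²·0.61 + 10.6²·0.62] + 658.136 = 392.113 + 658.136 = 1050.25.
Reliability = 1050.25 / 1264.84 = 0.8303.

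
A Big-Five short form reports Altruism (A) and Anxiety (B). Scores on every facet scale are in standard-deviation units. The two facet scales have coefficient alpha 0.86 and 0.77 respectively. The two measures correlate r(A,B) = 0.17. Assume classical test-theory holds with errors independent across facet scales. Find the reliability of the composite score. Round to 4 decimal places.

Var(A+B) = 2 + 2·[0.17] = 2 + 0.34 = 2.34.
Under uncorrelated errors the observed covariances equal the true-score covariances, so only the own-variance terms attenuate.
True-score variance = [0.86 + 0.77] + 0.34 = 1.63 + 0.34 = 1.97.
Reliability = 1.97 / 2.34 = 0.8419.

0.8419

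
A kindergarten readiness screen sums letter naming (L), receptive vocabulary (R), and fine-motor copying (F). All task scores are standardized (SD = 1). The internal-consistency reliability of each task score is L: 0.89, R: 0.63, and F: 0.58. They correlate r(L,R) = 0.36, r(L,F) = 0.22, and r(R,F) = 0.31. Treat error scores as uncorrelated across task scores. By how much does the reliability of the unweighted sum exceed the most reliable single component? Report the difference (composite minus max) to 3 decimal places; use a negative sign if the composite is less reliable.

Var(sum) = 3 + 1.78 = 4.78; true-score variance = 2.1 + 1.78 = 3.88; composite reliability = 0.8117.
Max component reliability = 0.8900.
Difference = 0.8117 − 0.8900 = -0.078.

-0.078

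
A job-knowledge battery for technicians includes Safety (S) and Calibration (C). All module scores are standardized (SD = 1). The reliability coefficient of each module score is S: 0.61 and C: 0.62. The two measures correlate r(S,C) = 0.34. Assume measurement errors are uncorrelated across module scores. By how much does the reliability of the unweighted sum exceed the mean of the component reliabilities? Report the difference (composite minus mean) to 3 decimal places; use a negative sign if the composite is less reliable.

0.098

Var(sum) = 2 + 0.68 = 2.68; true-score variance = 1.23 + 0.68 = 1.91; composite reliability = 0.7127.
Mean component reliability = 0.6150.
Difference = 0.7127 − 0.6150 = 0.098.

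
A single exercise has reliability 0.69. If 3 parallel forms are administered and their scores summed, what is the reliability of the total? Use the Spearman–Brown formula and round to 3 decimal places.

ρ_k = kρ / (1 + (k−1)ρ) = 3·0.69 / (1 + 2·0.69) = 2.070 / 2.380 = 0.870.

0.870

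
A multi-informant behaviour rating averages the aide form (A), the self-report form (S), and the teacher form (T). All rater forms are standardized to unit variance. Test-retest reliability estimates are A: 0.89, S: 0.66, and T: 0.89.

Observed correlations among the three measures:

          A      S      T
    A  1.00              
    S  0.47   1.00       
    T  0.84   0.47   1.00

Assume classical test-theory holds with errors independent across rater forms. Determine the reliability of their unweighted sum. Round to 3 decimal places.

Var(A+S+T) = 3 + 2·[0.47 + 0.84 + 0.47] = 3 + 3.56 = 6.56.
Because errors are independent across components, Cov(Tᵢ,Tⱼ) = Cov(Xᵢ,Xⱼ); the off-diagonal part of the true-score variance is the same as above.
True-score variance = [0.89 + 0.66 + 0.89] + 3.56 = 2.44 + 3.56 = 6.
Reliability = 6 / 6.56 = 0.915.

0.915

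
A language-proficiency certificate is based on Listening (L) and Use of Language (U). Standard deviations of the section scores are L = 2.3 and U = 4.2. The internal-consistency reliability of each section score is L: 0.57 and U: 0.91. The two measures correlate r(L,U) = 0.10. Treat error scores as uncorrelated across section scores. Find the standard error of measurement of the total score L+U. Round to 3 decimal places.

1.965

Var(total) = 22.93 + 1.932 = 24.862.
True-score variance = 19.0677 + 1.932 = 20.9997, so reliability = 0.8447.
Error variance = 24.862 − 20.9997 = 3.8623; SEM = √3.8623 = 1.965.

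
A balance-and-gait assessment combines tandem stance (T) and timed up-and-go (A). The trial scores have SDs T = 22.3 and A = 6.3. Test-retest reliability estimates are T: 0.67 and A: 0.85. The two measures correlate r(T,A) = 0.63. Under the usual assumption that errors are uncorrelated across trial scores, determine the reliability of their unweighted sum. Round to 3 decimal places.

Var(T+A) = 22.3² + 6.3² + 2·[22.3·6.3·0.63] = 536.98 + 177.017 = 713.997.
Under uncorrelated errors the observed covariances equal the true-score covariances, so only the own-variance terms attenuate.
True-score variance = [22.3²·0.67 + 6.3²·0.85] + 177.017 = 366.921 + 177.017 = 543.938.
Reliability = 543.938 / 713.997 = 0.762.

0.762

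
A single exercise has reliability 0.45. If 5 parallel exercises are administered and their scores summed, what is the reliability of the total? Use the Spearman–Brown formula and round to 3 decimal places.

ρ_k = kρ / (1 + (k−1)ρ) = 5·0.45 / (1 + 4·0.45) = 2.250 / 2.800 = 0.804.

0.804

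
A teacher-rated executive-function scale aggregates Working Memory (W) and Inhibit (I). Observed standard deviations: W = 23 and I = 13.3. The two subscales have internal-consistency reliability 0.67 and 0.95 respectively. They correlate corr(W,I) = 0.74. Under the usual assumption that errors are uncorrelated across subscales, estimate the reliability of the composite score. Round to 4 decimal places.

0.8417

Var(W+I) = 23² + 13.3² + 2·[23·13.3·0.74] = 705.89 + 452.732 = 1158.62.
With uncorrelated errors the cross-covariances are all true-score covariance, so they carry over unchanged; only the diagonal terms shrink to ρᵢσᵢ².
True-score variance = [23²·0.67 + 13.3²·0.95] + 452.732 = 522.476 + 452.732 = 975.207.
Reliability = 975.207 / 1158.62 = 0.8417.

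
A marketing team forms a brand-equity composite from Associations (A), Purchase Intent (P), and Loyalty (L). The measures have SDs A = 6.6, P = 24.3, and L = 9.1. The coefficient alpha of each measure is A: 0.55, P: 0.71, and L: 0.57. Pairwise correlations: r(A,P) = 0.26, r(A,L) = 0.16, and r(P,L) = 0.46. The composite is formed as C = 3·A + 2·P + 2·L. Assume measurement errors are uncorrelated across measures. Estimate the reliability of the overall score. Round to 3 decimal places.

Var(C) = 3²·6.6² + 2²·24.3² + 2²·9.1² + 2·[6·6.6·24.3·0.26 + 6·6.6·9.1·0.16 + 4·24.3·9.1·0.46] = 3085.24 + 1429.46 = 4514.7.
Under uncorrelated errors the observed covariances equal the true-score covariances, so only the own-variance terms attenuate.
True-score variance = [3²·6.6²·0.55 + 2²·24.3²·0.71 + 2²·9.1²·0.57] + 1429.46 = 2081.42 + 1429.46 = 3510.88.
Reliability = 3510.88 / 4514.7 = 0.778.

0.778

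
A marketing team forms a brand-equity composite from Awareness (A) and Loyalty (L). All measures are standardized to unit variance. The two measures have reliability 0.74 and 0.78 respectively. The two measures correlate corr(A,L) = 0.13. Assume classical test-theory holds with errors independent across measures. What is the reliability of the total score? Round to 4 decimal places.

0.7876

Var(A+L) = 2 + 2·[0.13] = 2 + 0.26 = 2.26.
Under uncorrelated errors the observed covariances equal the true-score covariances, so only the own-variance terms attenuate.
True-score variance = [0.74 + 0.78] + 0.26 = 1.52 + 0.26 = 1.78.
Reliability = 1.78 / 2.26 = 0.7876.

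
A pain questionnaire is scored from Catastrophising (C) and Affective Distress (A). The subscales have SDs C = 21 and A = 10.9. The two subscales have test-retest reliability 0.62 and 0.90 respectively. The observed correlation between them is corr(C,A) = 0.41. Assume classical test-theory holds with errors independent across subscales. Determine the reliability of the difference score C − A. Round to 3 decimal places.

0.518

Var(C−A) = 21² + 10.9² − 2·21·10.9·0.41 = 559.81 − 187.698 = 372.112.
Because errors are independent across components, Cov(Tᵢ,Tⱼ) = Cov(Xᵢ,Xⱼ); the off-diagonal part of the true-score variance is the same as above.
True-score variance = [21²·0.62 + 10.9²·0.90] − 187.698 = 380.349 − 187.698 = 192.651.
Reliability = 192.651 / 372.112 = 0.518.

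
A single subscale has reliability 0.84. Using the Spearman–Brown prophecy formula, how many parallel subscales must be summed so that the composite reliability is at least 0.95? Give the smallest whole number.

4

k ≥ ρ*(1−ρ₁)/(ρ₁(1−ρ*)) = 0.95·0.16 / (0.84·0.05) = 3.619.
Smallest integer k = 4.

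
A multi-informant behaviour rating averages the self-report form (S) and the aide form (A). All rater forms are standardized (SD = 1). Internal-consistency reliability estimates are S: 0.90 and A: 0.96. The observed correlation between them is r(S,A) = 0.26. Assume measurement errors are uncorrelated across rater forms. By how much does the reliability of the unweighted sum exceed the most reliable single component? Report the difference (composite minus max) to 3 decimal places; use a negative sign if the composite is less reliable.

-0.016

Var(sum) = 2 + 0.52 = 2.52; true-score variance = 1.86 + 0.52 = 2.38; composite reliability = 0.9444.
Max component reliability = 0.9600.
Difference = 0.9444 − 0.9600 = -0.016.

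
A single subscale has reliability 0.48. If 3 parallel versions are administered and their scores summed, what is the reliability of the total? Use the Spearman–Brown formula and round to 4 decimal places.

0.7347

ρ_k = kρ / (1 + (k−1)ρ) = 3·0.48 / (1 + 2·0.48) = 1.440 / 1.960 = 0.7347.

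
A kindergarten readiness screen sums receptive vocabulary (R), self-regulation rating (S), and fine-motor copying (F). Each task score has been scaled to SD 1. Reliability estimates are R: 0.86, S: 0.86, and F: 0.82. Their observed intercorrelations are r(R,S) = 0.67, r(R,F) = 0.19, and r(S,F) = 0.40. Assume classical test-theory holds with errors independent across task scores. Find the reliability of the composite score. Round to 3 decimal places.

Var(R+S+F) = 3 + 2·[0.67 + 0.19 + 0.40] = 3 + 2.52 = 5.52.
With uncorrelated errors the cross-covariances are all true-score covariance, so they carry over unchanged; only the diagonal terms shrink to ρᵢσᵢ².
True-score variance = [0.86 + 0.86 + 0.82] + 2.52 = 2.54 + 2.52 = 5.06.
Reliability = 5.06 / 5.52 = 0.917.

0.917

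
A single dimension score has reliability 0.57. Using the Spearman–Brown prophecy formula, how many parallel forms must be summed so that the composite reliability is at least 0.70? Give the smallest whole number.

k ≥ ρ*(1−ρ₁)/(ρ₁(1−ρ*)) = 0.70·0.43 / (0.57·0.30) = 1.760.
Smallest integer k = 2.

2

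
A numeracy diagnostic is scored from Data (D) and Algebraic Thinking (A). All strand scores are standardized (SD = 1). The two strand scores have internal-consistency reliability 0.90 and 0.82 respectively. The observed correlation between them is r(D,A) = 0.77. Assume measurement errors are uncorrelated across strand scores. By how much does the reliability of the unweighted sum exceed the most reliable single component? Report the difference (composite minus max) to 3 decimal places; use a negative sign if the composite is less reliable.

Var(sum) = 2 + 1.54 = 3.54; true-score variance = 1.72 + 1.54 = 3.26; composite reliability = 0.9209.
Max component reliability = 0.9000.
Difference = 0.9209 − 0.9000 = 0.021.

0.021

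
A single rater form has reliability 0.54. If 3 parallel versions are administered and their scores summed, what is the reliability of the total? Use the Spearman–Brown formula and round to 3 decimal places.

ρ_k = kρ / (1 + (k−1)ρ) = 3·0.54 / (1 + 2·0.54) = 1.620 / 2.080 = 0.779.

0.779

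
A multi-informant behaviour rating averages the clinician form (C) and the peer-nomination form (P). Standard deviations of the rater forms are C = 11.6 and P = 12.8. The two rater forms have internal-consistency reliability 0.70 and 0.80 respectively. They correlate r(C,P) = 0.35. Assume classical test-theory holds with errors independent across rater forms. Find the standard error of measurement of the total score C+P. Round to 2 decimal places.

8.55

Var(total) = 298.4 + 103.936 = 402.336.
True-score variance = 225.264 + 103.936 = 329.2, so reliability = 0.8182.
Error variance = 402.336 − 329.2 = 73.136; SEM = √73.136 = 8.55.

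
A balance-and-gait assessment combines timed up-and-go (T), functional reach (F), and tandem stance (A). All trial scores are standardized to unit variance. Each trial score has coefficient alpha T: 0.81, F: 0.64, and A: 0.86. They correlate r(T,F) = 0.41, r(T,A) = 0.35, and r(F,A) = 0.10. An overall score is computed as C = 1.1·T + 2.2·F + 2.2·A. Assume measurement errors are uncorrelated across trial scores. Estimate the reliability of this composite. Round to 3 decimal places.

0.829

Var(C) = 1.1² + 2.2² + 2.2² + 2·[2.42·0.41 + 2.42·0.35 + 4.84·0.10] = 10.89 + 4.6464 = 15.5364.
With uncorrelated errors the cross-covariances are all true-score covariance, so they carry over unchanged; only the diagonal terms shrink to ρᵢσᵢ².
True-score variance = [1.1²·0.81 + 2.2²·0.64 + 2.2²·0.86] + 4.6464 = 8.2401 + 4.6464 = 12.8865.
Reliability = 12.8865 / 15.5364 = 0.829.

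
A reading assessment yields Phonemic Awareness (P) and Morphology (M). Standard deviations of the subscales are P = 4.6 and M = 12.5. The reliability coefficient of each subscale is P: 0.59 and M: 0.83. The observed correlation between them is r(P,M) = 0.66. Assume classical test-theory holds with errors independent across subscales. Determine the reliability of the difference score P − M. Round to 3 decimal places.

Var(P−M) = 4.6² + 12.5² − 2·4.6·12.5·0.66 = 177.41 − 75.9 = 101.51.
Because errors are independent across components, Cov(Tᵢ,Tⱼ) = Cov(Xᵢ,Xⱼ); the off-diagonal part of the true-score variance is the same as above.
True-score variance = [4.6²·0.59 + 12.5²·0.83] − 75.9 = 142.172 − 75.9 = 66.2719.
Reliability = 66.2719 / 101.51 = 0.653.

0.653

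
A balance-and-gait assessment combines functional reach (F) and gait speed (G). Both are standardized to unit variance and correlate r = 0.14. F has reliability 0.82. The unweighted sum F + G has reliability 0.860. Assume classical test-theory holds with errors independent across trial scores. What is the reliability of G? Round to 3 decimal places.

0.861

Var(F+G) = 2 + 2·0.14 = 2.280.
True-score variance = ρ_F + ρ_G + 2·0.14, so 0.860 = (0.82 + ρ_G + 0.28) / 2.280.
ρ_G = 0.860·2.280 − 0.82 − 0.28 = 0.861.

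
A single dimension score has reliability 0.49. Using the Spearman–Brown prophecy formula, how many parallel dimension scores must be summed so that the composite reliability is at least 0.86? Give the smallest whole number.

7

k ≥ ρ*(1−ρ₁)/(ρ₁(1−ρ*)) = 0.86·0.51 / (0.49·0.14) = 6.394.
Smallest integer k = 7.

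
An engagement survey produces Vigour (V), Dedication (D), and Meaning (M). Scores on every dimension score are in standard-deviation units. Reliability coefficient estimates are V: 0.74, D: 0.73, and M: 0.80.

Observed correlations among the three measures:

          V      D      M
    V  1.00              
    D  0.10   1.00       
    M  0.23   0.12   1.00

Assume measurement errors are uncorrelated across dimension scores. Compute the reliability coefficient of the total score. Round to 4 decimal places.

0.8128

Var(V+D+M) = 3 + 2·[0.10 + 0.23 + 0.12] = 3 + 0.9 = 3.9.
With uncorrelated errors the cross-covariances are all true-score covariance, so they carry over unchanged; only the diagonal terms shrink to ρᵢσᵢ².
True-score variance = [0.74 + 0.73 + 0.80] + 0.9 = 2.27 + 0.9 = 3.17.
Reliability = 3.17 / 3.9 = 0.8128.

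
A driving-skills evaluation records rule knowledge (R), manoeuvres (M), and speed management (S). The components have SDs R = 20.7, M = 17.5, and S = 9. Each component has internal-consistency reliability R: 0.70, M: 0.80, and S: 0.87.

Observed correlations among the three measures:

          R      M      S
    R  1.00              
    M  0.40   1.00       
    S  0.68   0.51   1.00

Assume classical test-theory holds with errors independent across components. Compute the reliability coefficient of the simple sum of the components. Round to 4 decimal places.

Var(R+M+S) = 20.7² + 17.5² + 9² + 2·[20.7·17.5·0.40 + 20.7·9·0.68 + 17.5·9·0.51] = 815.74 + 703.818 = 1519.56.
Under uncorrelated errors the observed covariances equal the true-score covariances, so only the own-variance terms attenuate.
True-score variance = [20.7²·0.70 + 17.5²·0.80 + 9²·0.87] + 703.818 = 615.413 + 703.818 = 1319.23.
Reliability = 1319.23 / 1519.56 = 0.8682.

0.8682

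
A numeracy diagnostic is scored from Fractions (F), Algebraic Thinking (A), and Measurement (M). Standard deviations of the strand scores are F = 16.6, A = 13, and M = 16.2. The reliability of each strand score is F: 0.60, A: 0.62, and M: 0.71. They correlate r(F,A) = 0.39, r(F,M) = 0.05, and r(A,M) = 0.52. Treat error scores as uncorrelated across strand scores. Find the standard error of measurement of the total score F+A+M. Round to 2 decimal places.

Var(total) = 707 + 414.24 = 1121.24.
True-score variance = 456.448 + 414.24 = 870.688, so reliability = 0.7765.
Error variance = 1121.24 − 870.688 = 250.552; SEM = √250.552 = 15.83.

15.83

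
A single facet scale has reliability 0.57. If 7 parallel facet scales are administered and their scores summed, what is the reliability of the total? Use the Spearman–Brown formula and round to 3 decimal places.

0.903

ρ_k = kρ / (1 + (k−1)ρ) = 7·0.57 / (1 + 6·0.57) = 3.990 / 4.420 = 0.903.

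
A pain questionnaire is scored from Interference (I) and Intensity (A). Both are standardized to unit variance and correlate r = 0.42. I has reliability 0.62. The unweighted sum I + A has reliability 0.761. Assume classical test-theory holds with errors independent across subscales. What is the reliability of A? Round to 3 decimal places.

Var(I+A) = 2 + 2·0.42 = 2.840.
True-score variance = ρ_I + ρ_A + 2·0.42, so 0.761 = (0.62 + ρ_A + 0.84) / 2.840.
ρ_A = 0.761·2.840 − 0.62 − 0.84 = 0.701.

0.701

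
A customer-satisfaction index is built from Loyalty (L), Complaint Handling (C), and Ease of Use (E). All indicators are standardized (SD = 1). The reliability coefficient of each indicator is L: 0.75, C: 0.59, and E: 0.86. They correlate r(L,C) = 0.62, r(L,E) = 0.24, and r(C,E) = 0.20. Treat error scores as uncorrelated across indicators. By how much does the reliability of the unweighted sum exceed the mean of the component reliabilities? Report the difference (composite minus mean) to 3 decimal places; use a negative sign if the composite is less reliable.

0.110

Var(sum) = 3 + 2.12 = 5.12; true-score variance = 2.2 + 2.12 = 4.32; composite reliability = 0.8438.
Mean component reliability = 0.7333.
Difference = 0.8438 − 0.7333 = 0.110.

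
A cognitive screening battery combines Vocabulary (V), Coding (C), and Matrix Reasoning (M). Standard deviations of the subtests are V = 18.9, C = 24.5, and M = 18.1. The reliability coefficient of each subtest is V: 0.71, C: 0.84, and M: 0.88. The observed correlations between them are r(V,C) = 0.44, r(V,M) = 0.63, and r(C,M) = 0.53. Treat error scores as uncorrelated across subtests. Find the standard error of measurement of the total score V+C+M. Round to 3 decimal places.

15.458

Var(total) = 1285.07 + 1308.57 = 2593.64.
True-score variance = 1046.13 + 1308.57 = 2354.7, so reliability = 0.9079.
Error variance = 2593.64 − 2354.7 = 238.944; SEM = √238.944 = 15.458.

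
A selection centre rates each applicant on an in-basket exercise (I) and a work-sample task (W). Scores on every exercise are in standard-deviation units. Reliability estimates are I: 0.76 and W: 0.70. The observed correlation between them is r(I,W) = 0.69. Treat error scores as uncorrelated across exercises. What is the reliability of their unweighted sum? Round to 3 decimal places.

Var(I+W) = 2 + 2·[0.69] = 2 + 1.38 = 3.38.
With uncorrelated errors the cross-covariances are all true-score covariance, so they carry over unchanged; only the diagonal terms shrink to ρᵢσᵢ².
True-score variance = [0.76 + 0.70] + 1.38 = 1.46 + 1.38 = 2.84.
Reliability = 2.84 / 3.38 = 0.840.

0.840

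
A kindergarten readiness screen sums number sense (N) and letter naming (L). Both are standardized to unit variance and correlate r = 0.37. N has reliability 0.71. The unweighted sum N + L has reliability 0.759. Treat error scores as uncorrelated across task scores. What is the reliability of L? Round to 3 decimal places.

Var(N+L) = 2 + 2·0.37 = 2.740.
True-score variance = ρ_N + ρ_L + 2·0.37, so 0.759 = (0.71 + ρ_L + 0.74) / 2.740.
ρ_L = 0.759·2.740 − 0.71 − 0.74 = 0.630.

0.630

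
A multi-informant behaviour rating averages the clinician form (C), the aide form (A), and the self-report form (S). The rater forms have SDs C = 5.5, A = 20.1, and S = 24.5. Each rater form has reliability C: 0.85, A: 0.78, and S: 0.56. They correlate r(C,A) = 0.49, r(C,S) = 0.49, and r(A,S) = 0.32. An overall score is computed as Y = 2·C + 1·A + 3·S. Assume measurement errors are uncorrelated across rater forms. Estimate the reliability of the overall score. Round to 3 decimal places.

Var(Y) = 2²·5.5² + 20.1² + 3²·24.5² + 2·[2·5.5·20.1·0.49 + 6·5.5·24.5·0.49 + 3·20.1·24.5·0.32] = 5927.26 + 1954.51 = 7881.77.
Because errors are independent across components, Cov(Tᵢ,Tⱼ) = Cov(Xᵢ,Xⱼ); the off-diagonal part of the true-score variance is the same as above.
True-score variance = [2²·5.5²·0.85 + 20.1²·0.78 + 3²·24.5²·0.56] + 1954.51 = 3443.24 + 1954.51 = 5397.75.
Reliability = 5397.75 / 7881.77 = 0.685.

0.685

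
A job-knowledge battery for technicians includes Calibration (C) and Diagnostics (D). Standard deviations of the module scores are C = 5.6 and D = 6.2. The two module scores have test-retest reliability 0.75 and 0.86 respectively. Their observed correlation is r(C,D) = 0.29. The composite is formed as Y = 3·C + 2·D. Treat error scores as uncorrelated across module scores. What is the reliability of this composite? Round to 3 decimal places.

Var(Y) = 3²·5.6² + 2²·6.2² + 2·[6·5.6·6.2·0.29] = 436 + 120.826 = 556.826.
With uncorrelated errors the cross-covariances are all true-score covariance, so they carry over unchanged; only the diagonal terms shrink to ρᵢσᵢ².
True-score variance = [3²·5.6²·0.75 + 2²·6.2²·0.86] + 120.826 = 343.914 + 120.826 = 464.739.
Reliability = 464.739 / 556.826 = 0.835.

0.835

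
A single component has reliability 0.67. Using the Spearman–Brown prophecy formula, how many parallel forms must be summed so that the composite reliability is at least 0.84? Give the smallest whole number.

k ≥ ρ*(1−ρ₁)/(ρ₁(1−ρ*)) = 0.84·0.33 / (0.67·0.16) = 2.586.
Smallest integer k = 3.

3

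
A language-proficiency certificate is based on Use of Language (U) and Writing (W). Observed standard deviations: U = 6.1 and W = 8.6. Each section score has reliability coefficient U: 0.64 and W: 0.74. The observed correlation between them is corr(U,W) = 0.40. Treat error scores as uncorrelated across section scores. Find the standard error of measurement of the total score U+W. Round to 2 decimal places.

Var(total) = 111.17 + 41.968 = 153.138.
True-score variance = 78.5448 + 41.968 = 120.513, so reliability = 0.7870.
Error variance = 153.138 − 120.513 = 32.6252; SEM = √32.6252 = 5.71.

5.71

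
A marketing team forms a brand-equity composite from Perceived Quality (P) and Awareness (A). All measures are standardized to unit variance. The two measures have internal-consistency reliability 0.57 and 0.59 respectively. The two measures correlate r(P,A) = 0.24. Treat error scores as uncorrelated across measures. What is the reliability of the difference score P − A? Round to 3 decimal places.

0.447

Var(P−A) = 1 + 1 − 2·0.24 = 2 − 0.48 = 1.52.
Under uncorrelated errors the observed covariances equal the true-score covariances, so only the own-variance terms attenuate.
True-score variance = [0.57 + 0.59] − 0.48 = 1.16 − 0.48 = 0.68.
Reliability = 0.68 / 1.52 = 0.447.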